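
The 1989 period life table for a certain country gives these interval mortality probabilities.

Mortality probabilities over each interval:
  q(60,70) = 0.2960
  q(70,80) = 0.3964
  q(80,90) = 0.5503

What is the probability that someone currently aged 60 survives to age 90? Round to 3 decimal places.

0.191

The overall survival probability is (1 − 0.2960) × (1 − 0.3964) × (1 − 0.5503).
= 0.7040 × 0.6036 × 0.4497 = 0.191093.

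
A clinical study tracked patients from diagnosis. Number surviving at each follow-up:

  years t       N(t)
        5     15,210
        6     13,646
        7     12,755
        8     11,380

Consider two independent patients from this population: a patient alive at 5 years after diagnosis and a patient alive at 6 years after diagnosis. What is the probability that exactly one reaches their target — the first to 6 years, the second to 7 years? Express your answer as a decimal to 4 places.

0.1547

p₁ = N(6)/N(5) = 13,646/15,210 = 0.897173; p₂ = N(7)/N(6) = 12,755/13,646 = 0.934706.
P(exactly one) = p₁(1−p₂) + (1−p₁)p₂ = 0.058580 + 0.096113 = 0.154693.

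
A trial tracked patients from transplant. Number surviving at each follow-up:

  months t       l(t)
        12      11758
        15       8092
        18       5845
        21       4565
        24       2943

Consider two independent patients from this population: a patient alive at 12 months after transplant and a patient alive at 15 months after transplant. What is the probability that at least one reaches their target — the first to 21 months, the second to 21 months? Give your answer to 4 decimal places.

p₁ = l(21)/l(12) = 4565/11758 = 0.388246; p₂ = l(21)/l(15) = 4565/8092 = 0.564137.
P(at least one) = 1 − (1−p₁)(1−p₂) = 1 − 0.611754 × 0.435863 = 0.733359.

0.7334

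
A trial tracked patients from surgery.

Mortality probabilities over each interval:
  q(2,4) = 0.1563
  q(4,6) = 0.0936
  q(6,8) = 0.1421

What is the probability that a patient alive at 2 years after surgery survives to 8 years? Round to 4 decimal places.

The overall survival probability is (1 − 0.1563) × (1 − 0.0936) × (1 − 0.1421).
= 0.8437 × 0.9064 × 0.8579 = 0.656062.

0.6561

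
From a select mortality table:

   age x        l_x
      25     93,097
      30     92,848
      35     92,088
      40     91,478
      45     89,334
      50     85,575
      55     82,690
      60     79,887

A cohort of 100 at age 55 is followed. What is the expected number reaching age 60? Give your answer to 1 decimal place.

The relevant probability is 79,887/82,690 = 0.966102.
Expected number = 100 × 0.966102 = 96.6.

96.6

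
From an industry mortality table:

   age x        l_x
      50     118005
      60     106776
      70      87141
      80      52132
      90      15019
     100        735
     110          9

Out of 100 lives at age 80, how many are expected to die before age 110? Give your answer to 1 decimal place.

The relevant probability is 1 − 9/52132 = 0.999827.
Expected number = 100 × 0.999827 = 100.0.

100.0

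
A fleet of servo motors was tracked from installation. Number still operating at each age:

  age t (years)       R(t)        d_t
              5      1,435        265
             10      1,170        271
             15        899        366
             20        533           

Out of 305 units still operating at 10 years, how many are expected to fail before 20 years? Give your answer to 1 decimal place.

166.1

The relevant probability is 1 − 533/1,170 = 0.544444.
Expected number = 305 × 0.544444 = 166.1.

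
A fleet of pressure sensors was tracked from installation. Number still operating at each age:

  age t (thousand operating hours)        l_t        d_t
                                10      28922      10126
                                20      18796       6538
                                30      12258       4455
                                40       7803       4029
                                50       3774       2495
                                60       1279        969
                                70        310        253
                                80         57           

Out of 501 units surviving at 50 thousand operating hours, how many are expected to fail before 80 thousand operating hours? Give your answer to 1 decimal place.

The relevant probability is 1 − 57/3774 = 0.984897.
Expected number = 501 × 0.984897 = 493.4.

493.4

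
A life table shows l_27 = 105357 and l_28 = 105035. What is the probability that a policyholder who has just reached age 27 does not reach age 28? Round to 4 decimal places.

0.0031

P(die before 28 | alive at 27) = 1 − l_28/l_27 = 1 − 105035/105357 = (322)/105357 = 0.003056.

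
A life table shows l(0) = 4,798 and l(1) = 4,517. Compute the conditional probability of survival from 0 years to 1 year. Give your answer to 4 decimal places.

0.9414

The conditional survival probability is l(1)/l(0) = 4,517/4,798 = 0.941434.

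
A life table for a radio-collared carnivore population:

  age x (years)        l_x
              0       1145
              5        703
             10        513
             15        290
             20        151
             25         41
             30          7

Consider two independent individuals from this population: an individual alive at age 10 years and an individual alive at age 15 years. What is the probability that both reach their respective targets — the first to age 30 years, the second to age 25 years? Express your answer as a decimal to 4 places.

p₁ = l_30/l_10 = 7/513 = 0.013645; p₂ = l_25/l_15 = 41/290 = 0.141379.
P(both) = p₁ × p₂ = 0.013645 × 0.141379 = 0.001929.

0.0019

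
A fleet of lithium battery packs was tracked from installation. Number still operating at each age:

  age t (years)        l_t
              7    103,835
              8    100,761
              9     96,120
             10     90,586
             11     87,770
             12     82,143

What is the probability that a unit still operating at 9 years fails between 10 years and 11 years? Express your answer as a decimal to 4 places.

This is the probability of reaching 10 but not 11, conditional on being operational at 9: (l_10 − l_11) / l_9.
= (90,586 − 87,770) / 96,120 = 2,816 / 96,120 = 0.029297.

0.0293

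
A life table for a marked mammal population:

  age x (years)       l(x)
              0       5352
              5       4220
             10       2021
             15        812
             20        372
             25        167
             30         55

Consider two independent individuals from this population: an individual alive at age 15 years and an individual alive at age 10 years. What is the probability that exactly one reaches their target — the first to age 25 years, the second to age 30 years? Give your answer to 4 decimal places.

p₁ = l(25)/l(15) = 167/812 = 0.205665; p₂ = l(30)/l(10) = 55/2021 = 0.027214.
P(exactly one) = p₁(1−p₂) + (1−p₁)p₂ = 0.200068 + 0.021617 = 0.221685.

0.2217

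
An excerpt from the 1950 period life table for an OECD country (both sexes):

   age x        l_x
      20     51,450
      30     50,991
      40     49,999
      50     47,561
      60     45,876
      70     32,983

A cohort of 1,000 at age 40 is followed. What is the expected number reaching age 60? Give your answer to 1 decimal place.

The relevant probability is 45,876/49,999 = 0.917538.
Expected number = 1,000 × 0.917538 = 917.5.

917.5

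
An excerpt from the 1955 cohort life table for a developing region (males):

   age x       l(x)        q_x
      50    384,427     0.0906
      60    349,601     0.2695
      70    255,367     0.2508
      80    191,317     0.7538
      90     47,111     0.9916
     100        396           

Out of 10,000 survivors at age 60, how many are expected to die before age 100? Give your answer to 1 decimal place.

9988.7

The relevant probability is 1 − 396/349,601 = 0.998867.
Expected number = 10,000 × 0.998867 = 9988.7.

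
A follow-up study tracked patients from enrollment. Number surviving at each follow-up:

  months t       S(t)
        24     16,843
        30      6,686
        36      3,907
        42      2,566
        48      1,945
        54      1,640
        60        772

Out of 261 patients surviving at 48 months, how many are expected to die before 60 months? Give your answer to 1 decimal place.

The relevant probability is 1 − 772/1,945 = 0.603085.
Expected number = 261 × 0.603085 = 157.4.

157.4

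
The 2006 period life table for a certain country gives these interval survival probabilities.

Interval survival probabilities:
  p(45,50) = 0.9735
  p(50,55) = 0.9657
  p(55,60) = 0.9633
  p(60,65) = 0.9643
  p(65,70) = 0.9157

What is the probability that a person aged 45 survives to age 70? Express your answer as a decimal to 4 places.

0.7997

Survival from 45 to 70 is the product of surviving each interval: 0.9735 × 0.9657 × 0.9633 × 0.9643 × 0.9157.
= 0.799660.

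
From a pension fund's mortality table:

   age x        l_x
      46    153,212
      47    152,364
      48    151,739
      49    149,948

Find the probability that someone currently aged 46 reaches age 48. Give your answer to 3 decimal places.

The conditional survival probability is l_48/l_46 = 151,739/153,212 = 0.990386.

0.990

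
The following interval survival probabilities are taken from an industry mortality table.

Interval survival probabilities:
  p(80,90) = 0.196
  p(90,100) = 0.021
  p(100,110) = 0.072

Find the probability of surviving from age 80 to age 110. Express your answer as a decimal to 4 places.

0.0003

P(survive 80→110) = 0.196 × 0.021 × 0.072.
= 0.000296.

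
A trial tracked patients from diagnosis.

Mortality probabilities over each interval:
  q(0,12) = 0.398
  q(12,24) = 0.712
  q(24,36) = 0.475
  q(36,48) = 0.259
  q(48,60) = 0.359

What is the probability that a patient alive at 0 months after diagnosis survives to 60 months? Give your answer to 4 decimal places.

Survival from 0 to 60 is the product of surviving each interval: (1 − 0.398) × (1 − 0.712) × (1 − 0.475) × (1 − 0.259) × (1 − 0.359).
= 0.602 × 0.288 × 0.525 × 0.741 × 0.641 = 0.043234.

0.0432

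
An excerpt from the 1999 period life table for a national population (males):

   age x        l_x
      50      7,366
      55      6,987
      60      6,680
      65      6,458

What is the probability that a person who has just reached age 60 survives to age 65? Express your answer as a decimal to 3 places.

We want 5p60 = l_65/l_60.
The conditional survival probability is l_65/l_60 = 6,458/6,680 = 0.966766.

0.967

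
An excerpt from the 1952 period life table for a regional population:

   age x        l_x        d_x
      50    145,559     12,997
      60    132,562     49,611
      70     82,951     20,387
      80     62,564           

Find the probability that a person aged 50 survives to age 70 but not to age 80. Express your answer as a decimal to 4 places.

0.1401

This is the probability of reaching 70 but not 80, conditional on being alive at 50: (l_70 − l_80) / l_50.
= (82,951 − 62,564) / 145,559 = 20,387 / 145,559 = 0.140060.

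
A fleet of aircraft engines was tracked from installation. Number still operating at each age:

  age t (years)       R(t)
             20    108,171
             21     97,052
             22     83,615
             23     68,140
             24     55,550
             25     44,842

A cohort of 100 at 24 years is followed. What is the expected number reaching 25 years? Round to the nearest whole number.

81

The relevant probability is 44,842/55,550 = 0.807237.
Expected number = 100 × 0.807237 = 81.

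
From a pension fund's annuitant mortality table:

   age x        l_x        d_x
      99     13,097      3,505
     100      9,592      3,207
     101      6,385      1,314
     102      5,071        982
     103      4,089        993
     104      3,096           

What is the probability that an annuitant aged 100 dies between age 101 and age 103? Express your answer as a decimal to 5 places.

We want 1|2q100 = (l_101 − l_103)/l_100.
This is the probability of reaching 101 but not 103, conditional on being alive at 100: (l_101 − l_103) / l_100.
= (6,385 − 4,089) / 9,592 = 2,296 / 9,592 = 0.239366.

0.23937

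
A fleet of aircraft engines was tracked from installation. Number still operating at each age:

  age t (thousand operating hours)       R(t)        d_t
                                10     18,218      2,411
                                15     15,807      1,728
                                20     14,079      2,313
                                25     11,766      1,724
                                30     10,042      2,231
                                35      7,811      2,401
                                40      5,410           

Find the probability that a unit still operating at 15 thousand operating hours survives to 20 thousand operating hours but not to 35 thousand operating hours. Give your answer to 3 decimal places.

0.397

This is the probability of reaching 20 but not 35, conditional on being operational at 15: (R(20) − R(35)) / R(15).
= (14,079 − 7,811) / 15,807 = 6,268 / 15,807 = 0.396533.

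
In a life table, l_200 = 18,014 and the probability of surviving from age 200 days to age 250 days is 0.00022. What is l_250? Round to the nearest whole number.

l_250 = l_200 × p = 18,014 × 0.00022 = 4.

4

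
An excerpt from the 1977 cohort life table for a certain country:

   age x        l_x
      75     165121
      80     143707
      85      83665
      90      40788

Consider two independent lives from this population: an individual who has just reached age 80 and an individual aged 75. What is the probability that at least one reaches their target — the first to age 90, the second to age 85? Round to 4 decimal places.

p₁ = l_90/l_80 = 40788/143707 = 0.283828; p₂ = l_85/l_75 = 83665/165121 = 0.506689.
P(at least one) = 1 − (1−p₁)(1−p₂) = 1 − 0.716172 × 0.493311 = 0.646704.

0.6467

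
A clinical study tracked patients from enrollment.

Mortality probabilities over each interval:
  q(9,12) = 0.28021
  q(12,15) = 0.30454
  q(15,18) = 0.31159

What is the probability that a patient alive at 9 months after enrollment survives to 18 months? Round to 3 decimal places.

Survival from 9 to 18 is the product of surviving each interval: (1 − 0.28021) × (1 − 0.30454) × (1 − 0.31159).
= 0.71979 × 0.69546 × 0.68841 = 0.344608.

0.345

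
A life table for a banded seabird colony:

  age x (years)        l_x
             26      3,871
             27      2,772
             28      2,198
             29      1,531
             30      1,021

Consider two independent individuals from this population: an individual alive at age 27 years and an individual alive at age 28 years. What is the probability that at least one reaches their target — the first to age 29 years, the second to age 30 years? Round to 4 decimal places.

p₁ = l_29/l_27 = 1,531/2,772 = 0.552309; p₂ = l_30/l_28 = 1,021/2,198 = 0.464513.
P(at least one) = 1 − (1−p₁)(1−p₂) = 1 − 0.447691 × 0.535487 = 0.760267.

0.7603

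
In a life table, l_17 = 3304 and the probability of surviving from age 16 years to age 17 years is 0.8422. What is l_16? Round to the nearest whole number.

3923

l_16 = l_17 / p = 3304 / 0.8422 = 3923.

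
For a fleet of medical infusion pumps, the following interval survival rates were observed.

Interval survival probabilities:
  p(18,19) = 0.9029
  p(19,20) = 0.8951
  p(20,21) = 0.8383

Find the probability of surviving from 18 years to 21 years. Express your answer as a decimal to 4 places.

The overall survival probability is 0.9029 × 0.8951 × 0.8383.
= 0.677502.

0.6775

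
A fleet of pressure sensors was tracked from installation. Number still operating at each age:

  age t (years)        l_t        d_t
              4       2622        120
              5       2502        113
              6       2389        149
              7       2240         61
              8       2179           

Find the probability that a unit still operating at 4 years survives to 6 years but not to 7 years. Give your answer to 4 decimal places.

0.0568

This is the probability of reaching 6 but not 7, conditional on being operational at 4: (l_6 − l_7) / l_4.
= (2389 − 2240) / 2622 = 149 / 2622 = 0.056827.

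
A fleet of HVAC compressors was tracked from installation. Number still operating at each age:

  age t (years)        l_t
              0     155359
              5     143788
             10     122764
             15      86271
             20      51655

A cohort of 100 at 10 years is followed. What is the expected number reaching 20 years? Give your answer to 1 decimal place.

The relevant probability is 51655/122764 = 0.420767.
Expected number = 100 × 0.420767 = 42.1.

42.1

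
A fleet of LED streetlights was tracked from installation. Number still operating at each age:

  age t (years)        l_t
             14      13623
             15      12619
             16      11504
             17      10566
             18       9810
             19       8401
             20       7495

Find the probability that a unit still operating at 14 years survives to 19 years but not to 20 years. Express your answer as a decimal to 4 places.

This is the probability of reaching 19 but not 20, conditional on being operational at 14: (l_19 − l_20) / l_14.
= (8401 − 7495) / 13623 = 906 / 13623 = 0.066505.

0.0665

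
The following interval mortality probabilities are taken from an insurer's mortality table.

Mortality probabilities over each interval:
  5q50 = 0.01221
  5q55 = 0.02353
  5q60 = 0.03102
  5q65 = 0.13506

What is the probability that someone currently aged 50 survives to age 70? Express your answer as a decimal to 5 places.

Survival from 50 to 70 is the product of surviving each interval: (1 − 0.01221) × (1 − 0.02353) × (1 − 0.03102) × (1 − 0.13506).
= 0.98779 × 0.97647 × 0.96898 × 0.86494 = 0.808396.

0.80840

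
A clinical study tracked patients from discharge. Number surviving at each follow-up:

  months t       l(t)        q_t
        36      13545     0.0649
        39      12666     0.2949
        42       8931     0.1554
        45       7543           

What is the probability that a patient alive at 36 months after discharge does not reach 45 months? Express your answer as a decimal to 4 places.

P(die before 45 | alive at 36) = 1 − l(45)/l(36) = 1 − 7543/13545 = (6002)/13545 = 0.443116.

0.4431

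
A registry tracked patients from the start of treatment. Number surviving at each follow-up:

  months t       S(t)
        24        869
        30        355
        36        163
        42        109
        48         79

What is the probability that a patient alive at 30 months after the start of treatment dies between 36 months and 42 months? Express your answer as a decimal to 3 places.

This is the probability of reaching 36 but not 42, conditional on being alive at 30: (S(36) − S(42)) / S(30).
= (163 − 109) / 355 = 54 / 355 = 0.152113.

0.152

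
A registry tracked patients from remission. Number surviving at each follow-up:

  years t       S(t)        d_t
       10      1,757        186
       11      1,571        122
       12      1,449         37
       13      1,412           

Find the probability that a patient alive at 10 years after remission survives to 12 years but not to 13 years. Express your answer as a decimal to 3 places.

This is the probability of reaching 12 but not 13, conditional on being alive at 10: (S(12) − S(13)) / S(10).
= (1,449 − 1,412) / 1,757 = 37 / 1,757 = 0.021059.

0.021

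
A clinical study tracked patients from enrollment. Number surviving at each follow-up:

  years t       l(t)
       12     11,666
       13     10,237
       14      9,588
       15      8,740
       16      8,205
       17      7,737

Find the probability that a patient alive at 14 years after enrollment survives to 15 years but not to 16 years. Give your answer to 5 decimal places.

This is the probability of reaching 15 but not 16, conditional on being alive at 14: (l(15) − l(16)) / l(14).
= (8,740 − 8,205) / 9,588 = 535 / 9,588 = 0.055799.

0.05580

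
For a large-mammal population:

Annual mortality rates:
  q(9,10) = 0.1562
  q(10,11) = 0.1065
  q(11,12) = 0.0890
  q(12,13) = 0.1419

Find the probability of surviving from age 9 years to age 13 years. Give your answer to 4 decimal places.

0.5894

P(survive 9→13) = (1 − 0.1562) × (1 − 0.1065) × (1 − 0.0890) × (1 − 0.1419).
= 0.8438 × 0.8935 × 0.9110 × 0.8581 = 0.589373.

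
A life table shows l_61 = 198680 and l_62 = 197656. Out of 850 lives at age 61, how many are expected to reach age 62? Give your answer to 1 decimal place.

The relevant probability is 197656/198680 = 0.994846.
Expected number = 850 × 0.994846 = 845.6.

845.6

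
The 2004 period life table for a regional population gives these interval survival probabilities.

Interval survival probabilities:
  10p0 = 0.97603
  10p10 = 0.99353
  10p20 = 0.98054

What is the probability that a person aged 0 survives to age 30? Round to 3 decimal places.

Chaining the interval survival probabilities: 0.97603 × 0.99353 × 0.98054.
= 0.950844.

0.951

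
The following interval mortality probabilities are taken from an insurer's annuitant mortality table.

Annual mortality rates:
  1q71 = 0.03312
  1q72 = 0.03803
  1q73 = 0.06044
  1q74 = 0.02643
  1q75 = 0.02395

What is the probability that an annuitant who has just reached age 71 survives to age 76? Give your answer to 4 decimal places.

0.8304

The overall survival probability is (1 − 0.03312) × (1 − 0.03803) × (1 − 0.06044) × (1 − 0.02643) × (1 − 0.02395).
= 0.96688 × 0.96197 × 0.93956 × 0.97357 × 0.97605 = 0.830420.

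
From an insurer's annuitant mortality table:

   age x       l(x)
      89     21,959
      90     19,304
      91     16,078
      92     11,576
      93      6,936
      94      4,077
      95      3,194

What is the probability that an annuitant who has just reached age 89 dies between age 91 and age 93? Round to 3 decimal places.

0.416

This is the probability of reaching 91 but not 93, conditional on being alive at 89: (l(91) − l(93)) / l(89).
= (16,078 − 6,936) / 21,959 = 9,142 / 21,959 = 0.416321.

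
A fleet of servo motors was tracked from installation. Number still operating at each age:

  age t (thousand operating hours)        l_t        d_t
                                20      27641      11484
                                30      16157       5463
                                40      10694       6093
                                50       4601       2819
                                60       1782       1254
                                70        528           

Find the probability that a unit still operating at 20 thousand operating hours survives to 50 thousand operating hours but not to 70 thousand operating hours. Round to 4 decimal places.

This is the probability of reaching 50 but not 70, conditional on being operational at 20: (l_50 − l_70) / l_20.
= (4601 − 528) / 27641 = 4073 / 27641 = 0.147354.

0.1474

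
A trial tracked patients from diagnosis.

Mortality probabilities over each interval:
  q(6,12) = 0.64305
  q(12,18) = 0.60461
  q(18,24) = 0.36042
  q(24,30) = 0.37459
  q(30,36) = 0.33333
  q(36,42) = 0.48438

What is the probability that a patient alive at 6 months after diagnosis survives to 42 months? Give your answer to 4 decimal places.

0.0194

Chaining the interval survival probabilities: (1 − 0.64305) × (1 − 0.60461) × (1 − 0.36042) × (1 − 0.37459) × (1 − 0.33333) × (1 − 0.48438).
= 0.35695 × 0.39539 × 0.63958 × 0.62541 × 0.66667 × 0.51562 = 0.019406.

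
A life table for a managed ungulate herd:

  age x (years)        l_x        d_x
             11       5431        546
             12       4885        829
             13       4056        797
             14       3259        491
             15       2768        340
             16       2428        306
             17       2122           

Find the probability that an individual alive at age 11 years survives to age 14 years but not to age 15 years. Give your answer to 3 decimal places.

This is the probability of reaching 14 but not 15, conditional on being alive at 11: (l_14 − l_15) / l_11.
= (3259 − 2768) / 5431 = 491 / 5431 = 0.090407.

0.090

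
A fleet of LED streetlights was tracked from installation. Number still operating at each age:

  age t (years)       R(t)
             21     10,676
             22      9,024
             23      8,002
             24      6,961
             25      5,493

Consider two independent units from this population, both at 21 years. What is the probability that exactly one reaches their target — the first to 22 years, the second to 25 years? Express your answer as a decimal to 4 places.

p₁ = R(22)/R(21) = 9,024/10,676 = 0.845260; p₂ = R(25)/R(21) = 5,493/10,676 = 0.514519.
P(exactly one) = p₁(1−p₂) + (1−p₁)p₂ = 0.410358 + 0.079617 = 0.489974.

0.4900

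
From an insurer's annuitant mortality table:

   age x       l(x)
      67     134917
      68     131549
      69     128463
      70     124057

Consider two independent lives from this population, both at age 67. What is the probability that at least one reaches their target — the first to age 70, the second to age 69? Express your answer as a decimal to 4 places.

p₁ = l(70)/l(67) = 124057/134917 = 0.919506; p₂ = l(69)/l(67) = 128463/134917 = 0.952163.
P(at least one) = 1 − (1−p₁)(1−p₂) = 1 − 0.080494 × 0.047837 = 0.996149.

0.9961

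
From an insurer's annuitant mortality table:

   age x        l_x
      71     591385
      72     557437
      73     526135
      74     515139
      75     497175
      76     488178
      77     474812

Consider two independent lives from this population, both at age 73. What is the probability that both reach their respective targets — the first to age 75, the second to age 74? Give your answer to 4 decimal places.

p₁ = l_75/l_73 = 497175/526135 = 0.944957; p₂ = l_74/l_73 = 515139/526135 = 0.979100.
P(both) = p₁ × p₂ = 0.944957 × 0.979100 = 0.925207.

0.9252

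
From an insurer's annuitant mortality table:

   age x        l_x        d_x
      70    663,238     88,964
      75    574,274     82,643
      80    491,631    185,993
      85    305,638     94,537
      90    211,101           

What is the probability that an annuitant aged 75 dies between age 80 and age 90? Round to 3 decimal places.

This is the probability of reaching 80 but not 90, conditional on being alive at 75: (l_80 − l_90) / l_75.
= (491,631 − 211,101) / 574,274 = 280,530 / 574,274 = 0.488495.

0.488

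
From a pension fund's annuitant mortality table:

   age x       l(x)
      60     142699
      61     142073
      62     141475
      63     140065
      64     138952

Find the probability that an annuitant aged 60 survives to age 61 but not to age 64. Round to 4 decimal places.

This is the probability of reaching 61 but not 64, conditional on being alive at 60: (l(61) − l(64)) / l(60).
= (142073 − 138952) / 142699 = 3121 / 142699 = 0.021871.

0.0219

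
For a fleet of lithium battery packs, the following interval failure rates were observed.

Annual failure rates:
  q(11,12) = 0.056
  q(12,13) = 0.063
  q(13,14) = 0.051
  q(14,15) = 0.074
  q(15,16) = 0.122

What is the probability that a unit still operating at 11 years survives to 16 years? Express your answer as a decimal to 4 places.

Chaining the interval survival probabilities: (1 − 0.056) × (1 − 0.063) × (1 − 0.051) × (1 − 0.074) × (1 − 0.122).
= 0.944 × 0.937 × 0.949 × 0.926 × 0.878 = 0.682470.

0.6825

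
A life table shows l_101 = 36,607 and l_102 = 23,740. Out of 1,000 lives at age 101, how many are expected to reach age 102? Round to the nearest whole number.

649

The relevant probability is 23,740/36,607 = 0.648510.
Expected number = 1,000 × 0.648510 = 649.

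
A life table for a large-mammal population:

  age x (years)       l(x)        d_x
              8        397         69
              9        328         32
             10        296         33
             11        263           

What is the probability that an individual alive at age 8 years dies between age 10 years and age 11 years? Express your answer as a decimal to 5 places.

0.08312

This is the probability of reaching 10 but not 11, conditional on being alive at 8: (l(10) − l(11)) / l(8).
= (296 − 263) / 397 = 33 / 397 = 0.083123.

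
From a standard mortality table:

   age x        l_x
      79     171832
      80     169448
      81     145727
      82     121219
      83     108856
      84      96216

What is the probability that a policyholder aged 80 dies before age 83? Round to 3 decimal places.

0.358

P(die before 83 | alive at 80) = 1 − l_83/l_80 = 1 − 108856/169448 = (60592)/169448 = 0.357585.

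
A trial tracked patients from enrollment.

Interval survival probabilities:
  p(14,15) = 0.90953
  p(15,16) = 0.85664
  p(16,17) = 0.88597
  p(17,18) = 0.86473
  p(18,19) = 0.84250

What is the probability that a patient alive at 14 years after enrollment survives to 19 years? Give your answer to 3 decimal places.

0.503

P(survive 14→19) = 0.90953 × 0.85664 × 0.88597 × 0.86473 × 0.84250.
= 0.502904.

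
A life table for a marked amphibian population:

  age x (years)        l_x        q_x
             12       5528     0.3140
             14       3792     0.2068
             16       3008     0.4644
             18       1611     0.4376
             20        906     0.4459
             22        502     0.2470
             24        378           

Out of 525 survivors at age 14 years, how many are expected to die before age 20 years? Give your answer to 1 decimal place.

The relevant probability is 1 − 906/3792 = 0.761076.
Expected number = 525 × 0.761076 = 399.6.

399.6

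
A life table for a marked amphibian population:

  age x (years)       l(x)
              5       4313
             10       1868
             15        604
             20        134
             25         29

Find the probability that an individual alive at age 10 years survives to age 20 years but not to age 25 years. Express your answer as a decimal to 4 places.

This is the probability of reaching 20 but not 25, conditional on being alive at 10: (l(20) − l(25)) / l(10).
= (134 − 29) / 1868 = 105 / 1868 = 0.056210.

0.0562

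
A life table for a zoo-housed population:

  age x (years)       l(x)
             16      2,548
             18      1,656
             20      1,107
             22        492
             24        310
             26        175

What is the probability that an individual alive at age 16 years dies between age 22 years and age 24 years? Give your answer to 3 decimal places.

This is the probability of reaching 22 but not 24, conditional on being alive at 16: (l(22) − l(24)) / l(16).
= (492 − 310) / 2,548 = 182 / 2,548 = 0.071429.

0.071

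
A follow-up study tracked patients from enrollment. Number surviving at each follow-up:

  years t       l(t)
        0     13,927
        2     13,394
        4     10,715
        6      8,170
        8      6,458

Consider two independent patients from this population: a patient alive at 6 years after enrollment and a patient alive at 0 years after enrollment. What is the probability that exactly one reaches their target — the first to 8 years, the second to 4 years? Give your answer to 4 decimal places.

p₁ = l(8)/l(6) = 6,458/8,170 = 0.790453; p₂ = l(4)/l(0) = 10,715/13,927 = 0.769369.
P(exactly one) = p₁(1−p₂) + (1−p₁)p₂ = 0.182303 + 0.161219 = 0.343522.

0.3435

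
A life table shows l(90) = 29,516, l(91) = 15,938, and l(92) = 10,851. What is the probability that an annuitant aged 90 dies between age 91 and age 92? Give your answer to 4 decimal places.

This is the probability of reaching 91 but not 92, conditional on being alive at 90: (l(91) − l(92)) / l(90).
= (15,938 − 10,851) / 29,516 = 5,087 / 29,516 = 0.172347.

0.1723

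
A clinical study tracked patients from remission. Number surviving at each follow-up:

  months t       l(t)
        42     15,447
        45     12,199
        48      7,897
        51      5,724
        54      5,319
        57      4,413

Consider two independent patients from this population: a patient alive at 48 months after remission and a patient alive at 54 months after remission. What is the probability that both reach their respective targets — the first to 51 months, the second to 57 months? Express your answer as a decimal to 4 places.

0.6014

p₁ = l(51)/l(48) = 5,724/7,897 = 0.724832; p₂ = l(57)/l(54) = 4,413/5,319 = 0.829667.
P(both) = p₁ × p₂ = 0.724832 × 0.829667 = 0.601369.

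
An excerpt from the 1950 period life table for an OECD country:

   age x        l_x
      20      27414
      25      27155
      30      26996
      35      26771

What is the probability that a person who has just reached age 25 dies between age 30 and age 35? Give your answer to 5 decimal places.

0.00829

This is the probability of reaching 30 but not 35, conditional on being alive at 25: (l_30 − l_35) / l_25.
= (26996 − 26771) / 27155 = 225 / 27155 = 0.008286.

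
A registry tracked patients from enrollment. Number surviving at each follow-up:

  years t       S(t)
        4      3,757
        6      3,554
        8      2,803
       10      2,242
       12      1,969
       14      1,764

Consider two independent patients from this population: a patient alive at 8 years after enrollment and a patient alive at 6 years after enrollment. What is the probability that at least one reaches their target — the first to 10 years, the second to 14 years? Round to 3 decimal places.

p₁ = S(10)/S(8) = 2,242/2,803 = 0.799857; p₂ = S(14)/S(6) = 1,764/3,554 = 0.496342.
P(at least one) = 1 − (1−p₁)(1−p₂) = 1 − 0.200143 × 0.503658 = 0.899196.

0.899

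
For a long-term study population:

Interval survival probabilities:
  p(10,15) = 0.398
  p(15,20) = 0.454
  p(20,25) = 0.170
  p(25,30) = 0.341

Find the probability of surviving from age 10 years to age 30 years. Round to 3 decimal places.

0.010

P(survive 10→30) = 0.398 × 0.454 × 0.170 × 0.341.
= 0.010475.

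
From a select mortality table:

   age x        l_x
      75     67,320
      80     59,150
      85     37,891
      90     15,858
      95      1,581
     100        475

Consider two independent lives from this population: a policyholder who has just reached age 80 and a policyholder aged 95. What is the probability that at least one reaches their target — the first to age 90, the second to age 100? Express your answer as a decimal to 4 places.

0.4880

p₁ = l_90/l_80 = 15,858/59,150 = 0.268098; p₂ = l_100/l_95 = 475/1,581 = 0.300443.
P(at least one) = 1 − (1−p₁)(1−p₂) = 1 − 0.731902 × 0.699557 = 0.487993.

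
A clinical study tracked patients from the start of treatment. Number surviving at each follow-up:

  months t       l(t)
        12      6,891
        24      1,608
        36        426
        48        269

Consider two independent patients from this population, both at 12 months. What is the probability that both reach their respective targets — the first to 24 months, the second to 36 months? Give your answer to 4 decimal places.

p₁ = l(24)/l(12) = 1,608/6,891 = 0.233348; p₂ = l(36)/l(12) = 426/6,891 = 0.061820.
P(both) = p₁ × p₂ = 0.233348 × 0.061820 = 0.014426.

0.0144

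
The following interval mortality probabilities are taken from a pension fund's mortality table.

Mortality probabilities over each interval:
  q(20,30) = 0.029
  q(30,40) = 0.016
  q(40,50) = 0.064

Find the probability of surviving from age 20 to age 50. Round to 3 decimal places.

0.894

Survival from 20 to 50 is the product of surviving each interval: (1 − 0.029) × (1 − 0.016) × (1 − 0.064).
= 0.971 × 0.984 × 0.936 = 0.894314.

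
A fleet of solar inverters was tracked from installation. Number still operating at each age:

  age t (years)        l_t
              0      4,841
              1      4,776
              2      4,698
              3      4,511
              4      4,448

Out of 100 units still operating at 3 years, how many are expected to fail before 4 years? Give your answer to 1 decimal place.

The relevant probability is 1 − 4,448/4,511 = 0.013966.
Expected number = 100 × 0.013966 = 1.4.

1.4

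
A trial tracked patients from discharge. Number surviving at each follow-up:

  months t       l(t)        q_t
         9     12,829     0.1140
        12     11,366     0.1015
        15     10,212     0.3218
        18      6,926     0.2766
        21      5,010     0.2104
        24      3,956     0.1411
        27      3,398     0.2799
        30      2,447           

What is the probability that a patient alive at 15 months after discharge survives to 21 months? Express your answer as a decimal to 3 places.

0.491

The conditional survival probability is l(21)/l(15) = 5,010/10,212 = 0.490599.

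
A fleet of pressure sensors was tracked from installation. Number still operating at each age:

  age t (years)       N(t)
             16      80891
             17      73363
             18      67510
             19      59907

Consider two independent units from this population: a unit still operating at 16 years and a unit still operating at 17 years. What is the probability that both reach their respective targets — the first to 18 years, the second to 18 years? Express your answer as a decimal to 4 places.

p₁ = N(18)/N(16) = 67510/80891 = 0.834580; p₂ = N(18)/N(17) = 67510/73363 = 0.920219.
P(both) = p₁ × p₂ = 0.834580 × 0.920219 = 0.767996.

0.7680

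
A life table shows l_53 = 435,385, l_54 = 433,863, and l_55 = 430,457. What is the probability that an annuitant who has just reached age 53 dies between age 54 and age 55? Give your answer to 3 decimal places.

0.008

We want 1|1q53 = (l_54 − l_55)/l_53.
This is the probability of reaching 54 but not 55, conditional on being alive at 53: (l_54 − l_55) / l_53.
= (433,863 − 430,457) / 435,385 = 3,406 / 435,385 = 0.007823.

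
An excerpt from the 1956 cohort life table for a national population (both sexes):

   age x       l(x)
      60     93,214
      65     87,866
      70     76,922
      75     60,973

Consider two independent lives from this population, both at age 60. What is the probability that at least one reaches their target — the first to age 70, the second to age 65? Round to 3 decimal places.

p₁ = l(70)/l(60) = 76,922/93,214 = 0.825219; p₂ = l(65)/l(60) = 87,866/93,214 = 0.942627.
P(at least one) = 1 − (1−p₁)(1−p₂) = 1 − 0.174781 × 0.057373 = 0.989972.

0.990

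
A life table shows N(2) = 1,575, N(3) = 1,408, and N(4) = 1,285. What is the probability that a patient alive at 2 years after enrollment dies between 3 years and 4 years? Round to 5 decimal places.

This is the probability of reaching 3 but not 4, conditional on being alive at 2: (N(3) − N(4)) / N(2).
= (1,408 − 1,285) / 1,575 = 123 / 1,575 = 0.078095.

0.07810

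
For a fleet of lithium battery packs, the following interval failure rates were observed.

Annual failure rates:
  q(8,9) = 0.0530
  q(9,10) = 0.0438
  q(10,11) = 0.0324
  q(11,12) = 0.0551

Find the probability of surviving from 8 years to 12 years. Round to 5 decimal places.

Chaining the interval survival probabilities: (1 − 0.0530) × (1 − 0.0438) × (1 − 0.0324) × (1 − 0.0551).
= 0.9470 × 0.9562 × 0.9676 × 0.9449 = 0.827905.

0.82790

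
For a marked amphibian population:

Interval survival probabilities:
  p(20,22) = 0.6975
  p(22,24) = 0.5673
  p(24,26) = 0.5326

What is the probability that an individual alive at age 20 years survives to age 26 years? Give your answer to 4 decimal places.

0.2107

The overall survival probability is 0.6975 × 0.5673 × 0.5326.
= 0.210745.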